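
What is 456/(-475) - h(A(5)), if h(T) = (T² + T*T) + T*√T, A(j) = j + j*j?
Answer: -45024/25 - 30*√30 ≈ -1965.3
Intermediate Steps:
A(j) = j + j²
h(T) = T^(3/2) + 2*T² (h(T) = (T² + T²) + T^(3/2) = 2*T² + T^(3/2) = T^(3/2) + 2*T²)
456/(-475) - h(A(5)) = 456/(-475) - ((5*(1 + 5))^(3/2) + 2*(5*(1 + 5))²) = 456*(-1/475) - ((5*6)^(3/2) + 2*(5*6)²) = -24/25 - (30^(3/2) + 2*30²) = -24/25 - (30*√30 + 2*900) = -24/25 - (30*√30 + 1800) = -24/25 - (1800 + 30*√30) = -24/25 + (-1800 - 30*√30) = -45024/25 - 30*√30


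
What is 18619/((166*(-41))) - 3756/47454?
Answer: -151518227/53828654 ≈ -2.8148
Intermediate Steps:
18619/((166*(-41))) - 3756/47454 = 18619/(-6806) - 3756*1/47454 = 18619*(-1/6806) - 626/7909 = -18619/6806 - 626/7909 = -151518227/53828654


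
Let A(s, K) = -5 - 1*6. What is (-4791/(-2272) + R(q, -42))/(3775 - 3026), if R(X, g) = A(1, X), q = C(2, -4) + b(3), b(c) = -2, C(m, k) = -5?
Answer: -20201/1701728 ≈ -0.011871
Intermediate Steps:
q = -7 (q = -5 - 2 = -7)
A(s, K) = -11 (A(s, K) = -5 - 6 = -11)
R(X, g) = -11
(-4791/(-2272) + R(q, -42))/(3775 - 3026) = (-4791/(-2272) - 11)/(3775 - 3026) = (-4791*(-1/2272) - 11)/749 = (4791/2272 - 11)*(1/749) = -20201/2272*1/749 = -20201/1701728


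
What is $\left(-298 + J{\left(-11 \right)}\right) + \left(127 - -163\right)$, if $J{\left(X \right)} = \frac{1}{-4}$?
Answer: $- \frac{33}{4} \approx -8.25$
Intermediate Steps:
$J{\left(X \right)} = - \frac{1}{4}$
$\left(-298 + J{\left(-11 \right)}\right) + \left(127 - -163\right) = \left(-298 - \frac{1}{4}\right) + \left(127 - -163\right) = - \frac{1193}{4} + \left(127 + 163\right) = - \frac{1193}{4} + 290 = - \frac{33}{4}$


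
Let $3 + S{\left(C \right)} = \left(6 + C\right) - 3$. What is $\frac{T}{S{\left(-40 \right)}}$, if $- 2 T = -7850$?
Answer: $- \frac{785}{8} \approx -98.125$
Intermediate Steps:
$S{\left(C \right)} = C$ ($S{\left(C \right)} = -3 + \left(\left(6 + C\right) - 3\right) = -3 + \left(3 + C\right) = C$)
$T = 3925$ ($T = \left(- \frac{1}{2}\right) \left(-7850\right) = 3925$)
$\frac{T}{S{\left(-40 \right)}} = \frac{3925}{-40} = 3925 \left(- \frac{1}{40}\right) = - \frac{785}{8}$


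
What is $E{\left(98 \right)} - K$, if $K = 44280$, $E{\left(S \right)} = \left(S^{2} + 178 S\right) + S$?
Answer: $-17134$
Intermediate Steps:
$E{\left(S \right)} = S^{2} + 179 S$
$E{\left(98 \right)} - K = 98 \left(179 + 98\right) - 44280 = 98 \cdot 277 - 44280 = 27146 - 44280 = -17134$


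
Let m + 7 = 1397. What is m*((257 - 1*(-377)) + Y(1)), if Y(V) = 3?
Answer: 885430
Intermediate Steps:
m = 1390 (m = -7 + 1397 = 1390)
m*((257 - 1*(-377)) + Y(1)) = 1390*((257 - 1*(-377)) + 3) = 1390*((257 + 377) + 3) = 1390*(634 + 3) = 1390*637 = 885430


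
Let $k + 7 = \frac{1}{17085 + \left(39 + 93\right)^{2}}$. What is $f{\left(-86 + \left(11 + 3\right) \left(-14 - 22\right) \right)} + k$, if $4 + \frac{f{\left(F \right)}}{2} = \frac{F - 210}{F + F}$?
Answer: $- \frac{27779686}{2036031} \approx -13.644$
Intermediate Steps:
$k = - \frac{241562}{34509}$ ($k = -7 + \frac{1}{17085 + \left(39 + 93\right)^{2}} = -7 + \frac{1}{17085 + 132^{2}} = -7 + \frac{1}{17085 + 17424} = -7 + \frac{1}{34509} = - \frac{241562}{34509} \approx -7.0$)
$f{\left(F \right)} = -8 + \frac{-210 + F}{F}$ ($f{\left(F \right)} = -8 + 2 \frac{F - 210}{F + F} = -8 + 2 \frac{-210 + F}{2 F} = -8 + \frac{-210 + F}{F}$)
$f{\left(-86 + \left(11 + 3\right) \left(-14 - 22\right) \right)} + k = \left(-7 - \frac{210}{-86 + \left(11 + 3\right) \left(-14 - 22\right)}\right) - \frac{241562}{34509} = \left(-7 - \frac{210}{-86 + 14 \left(-36\right)}\right) - \frac{241562}{34509} = \left(-7 - \frac{210}{-86 - 504}\right) - \frac{241562}{34509} = \left(-7 - \frac{210}{-590}\right) - \frac{241562}{34509} = \left(-7 - - \frac{21}{59}\right) - \frac{241562}{34509} = \left(-7 + \frac{21}{59}\right) - \frac{241562}{34509} = - \frac{392}{59} - \frac{241562}{34509} = - \frac{27779686}{2036031}$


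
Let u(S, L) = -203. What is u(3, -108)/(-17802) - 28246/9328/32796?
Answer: 570362459/50425992672 ≈ 0.011311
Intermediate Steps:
u(3, -108)/(-17802) - 28246/9328/32796 = -203/(-17802) - 28246/9328/32796 = -203*(-1/17802) - 28246*1/9328*(1/32796) = 203/17802 - 14123/4664*1/32796 = 203/17802 - 14123/152960544 = 570362459/50425992672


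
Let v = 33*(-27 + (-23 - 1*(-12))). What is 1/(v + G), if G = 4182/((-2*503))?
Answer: -503/632853 ≈ -0.00079481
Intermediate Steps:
v = -1254 (v = 33*(-27 + (-23 + 12)) = 33*(-27 - 11) = 33*(-38) = -1254)
G = -2091/503 (G = 4182/(-1006) = 4182*(-1/1006) = -2091/503 ≈ -4.1571)
1/(v + G) = 1/(-1254 - 2091/503) = 1/(-632853/503) = -503/632853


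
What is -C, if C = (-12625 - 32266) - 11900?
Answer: 56791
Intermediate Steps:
C = -56791 (C = -44891 - 11900 = -56791)
-C = -1*(-56791) = 56791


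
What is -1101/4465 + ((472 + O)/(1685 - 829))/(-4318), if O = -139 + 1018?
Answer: -4075557223/16503568720 ≈ -0.24695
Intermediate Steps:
O = 879
-1101/4465 + ((472 + O)/(1685 - 829))/(-4318) = -1101/4465 + ((472 + 879)/(1685 - 829))/(-4318) = -1101*1/4465 + (1351/856)*(-1/4318) = -1101/4465 + (1351*(1/856))*(-1/4318) = -1101/4465 + (1351/856)*(-1/4318) = -1101/4465 - 1351/3696208 = -4075557223/16503568720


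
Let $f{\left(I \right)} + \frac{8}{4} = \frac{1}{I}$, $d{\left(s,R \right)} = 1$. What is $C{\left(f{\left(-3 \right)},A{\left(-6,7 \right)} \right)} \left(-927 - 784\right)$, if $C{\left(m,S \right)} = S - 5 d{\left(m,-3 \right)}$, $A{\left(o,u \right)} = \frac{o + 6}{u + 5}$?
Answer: $8555$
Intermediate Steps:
$f{\left(I \right)} = -2 + \frac{1}{I}$
$A{\left(o,u \right)} = \frac{6 + o}{5 + u}$
$C{\left(m,S \right)} = -5 + S$ ($C{\left(m,S \right)} = S - 5 = -5 + S$)
$C{\left(f{\left(-3 \right)},A{\left(-6,7 \right)} \right)} \left(-927 - 784\right) = \left(-5 + \frac{6 - 6}{5 + 7}\right) \left(-927 - 784\right) = \left(-5 + \frac{1}{12} \cdot 0\right) \left(-927 - 784\right) = \left(-5 + \frac{1}{12} \cdot 0\right) \left(-1711\right) = \left(-5 + 0\right) \left(-1711\right) = \left(-5\right) \left(-1711\right) = 8555$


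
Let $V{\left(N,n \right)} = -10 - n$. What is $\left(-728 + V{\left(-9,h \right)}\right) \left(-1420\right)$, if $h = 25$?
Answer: $1083460$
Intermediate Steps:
$\left(-728 + V{\left(-9,h \right)}\right) \left(-1420\right) = \left(-728 - 35\right) \left(-1420\right) = \left(-763\right) \left(-1420\right) = 1083460$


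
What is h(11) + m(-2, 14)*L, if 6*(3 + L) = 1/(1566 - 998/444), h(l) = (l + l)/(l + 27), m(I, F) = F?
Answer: -273199569/6595907 ≈ -41.420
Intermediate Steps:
h(l) = 2*l/(27 + l) (h(l) = (2*l)/(27 + l) = 2*l/(27 + l))
L = -1041422/347153 (L = -3 + 1/(6*(1566 - 998/444)) = -3 + 1/(6*(1566 - 998*1/444)) = -3 + 1/(6*(1566 - 499/222)) = -3 + 1/(6*(347153/222)) = -3 + (1/6)*(222/347153) = -3 + 37/347153 = -1041422/347153 ≈ -2.9999)
h(11) + m(-2, 14)*L = 2*11/(27 + 11) + 14*(-1041422/347153) = 2*11/38 - 14579908/347153 = 2*11*(1/38) - 14579908/347153 = 11/19 - 14579908/347153 = -273199569/6595907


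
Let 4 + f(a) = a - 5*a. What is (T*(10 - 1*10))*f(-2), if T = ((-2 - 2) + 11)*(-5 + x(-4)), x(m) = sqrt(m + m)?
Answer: 0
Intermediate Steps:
x(m) = sqrt(2)*sqrt(m) (x(m) = sqrt(2*m) = sqrt(2)*sqrt(m))
f(a) = -4 - 4*a (f(a) = -4 + (a - 5*a) = -4 - 4*a)
T = -35 + 14*I*sqrt(2) (T = ((-2 - 2) + 11)*(-5 + sqrt(2)*sqrt(-4)) = (-4 + 11)*(-5 + sqrt(2)*(2*I)) = 7*(-5 + 2*I*sqrt(2)) = -35 + 14*I*sqrt(2) ≈ -35.0 + 19.799*I)
(T*(10 - 1*10))*f(-2) = ((-35 + 14*I*sqrt(2))*(10 - 1*10))*(-4 - 4*(-2)) = ((-35 + 14*I*sqrt(2))*(10 - 10))*(-4 + 8) = ((-35 + 14*I*sqrt(2))*0)*4 = 0*4 = 0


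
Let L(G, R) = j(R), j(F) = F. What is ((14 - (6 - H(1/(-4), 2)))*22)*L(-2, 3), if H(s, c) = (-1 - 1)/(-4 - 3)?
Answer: 3828/7 ≈ 546.86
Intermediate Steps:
L(G, R) = R
H(s, c) = 2/7 (H(s, c) = -2/(-7) = -2*(-⅐) = 2/7)
((14 - (6 - H(1/(-4), 2)))*22)*L(-2, 3) = ((14 - (6 - 1*2/7))*22)*3 = ((14 - (6 - 2/7))*22)*3 = ((14 - 1*40/7)*22)*3 = ((14 - 40/7)*22)*3 = ((58/7)*22)*3 = (1276/7)*3 = 3828/7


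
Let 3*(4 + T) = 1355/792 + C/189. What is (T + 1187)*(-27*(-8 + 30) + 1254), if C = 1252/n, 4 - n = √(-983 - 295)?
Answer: 191045395165/244566 + 137720*I*√142/40761 ≈ 7.8116e+5 + 40.262*I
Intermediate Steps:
n = 4 - 3*I*√142 (n = 4 - √(-983 - 295) = 4 - √(-1278) = 4 - 3*I*√142 ≈ 4.0 - 35.749*I)
C = 1252/(4 - 3*I*√142) ≈ 3.8702 + 34.589*I
T = -110500111/32282712 + 626*I*√142/122283 (T = -4 + (1355/792 + (2504/647 + 1878*I*√142/647)/189)/3 = -4 + (1355*(1/792) + (2504/647 + 1878*I*√142/647)*(1/189))/3 = -4 + (1355/792 + (2504/122283 + 626*I*√142/40761))/3 = -4 + (18630737/10760904 + 626*I*√142/40761)/3 = -4 + (18630737/32282712 + 626*I*√142/122283) = -110500111/32282712 + 626*I*√142/122283 ≈ -3.4229 + 0.061003*I)
(T + 1187)*(-27*(-8 + 30) + 1254) = ((-110500111/32282712 + 626*I*√142/122283) + 1187)*(-27*(-8 + 30) + 1254) = (38209079033/32282712 + 626*I*√142/122283)*(-27*22 + 1254) = (38209079033/32282712 + 626*I*√142/122283)*(-594 + 1254) = (38209079033/32282712 + 626*I*√142/122283)*660 = 191045395165/244566 + 137720*I*√142/40761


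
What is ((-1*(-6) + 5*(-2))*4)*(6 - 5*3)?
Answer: 144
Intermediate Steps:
((-1*(-6) + 5*(-2))*4)*(6 - 5*3) = ((6 - 10)*4)*(6 - 15) = -4*4*(-9) = -16*(-9) = 144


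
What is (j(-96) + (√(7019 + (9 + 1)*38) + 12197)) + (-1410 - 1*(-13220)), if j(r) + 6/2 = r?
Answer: 23908 + 7*√151 ≈ 23994.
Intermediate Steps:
j(r) = -3 + r
(j(-96) + (√(7019 + (9 + 1)*38) + 12197)) + (-1410 - 1*(-13220)) = ((-3 - 96) + (√(7019 + (9 + 1)*38) + 12197)) + (-1410 - 1*(-13220)) = (-99 + (√(7019 + 10*38) + 12197)) + (-1410 + 13220) = (-99 + (√(7019 + 380) + 12197)) + 11810 = (-99 + (√7399 + 12197)) + 11810 = (-99 + (7*√151 + 12197)) + 11810 = (-99 + (12197 + 7*√151)) + 11810 = (12098 + 7*√151) + 11810 = 23908 + 7*√151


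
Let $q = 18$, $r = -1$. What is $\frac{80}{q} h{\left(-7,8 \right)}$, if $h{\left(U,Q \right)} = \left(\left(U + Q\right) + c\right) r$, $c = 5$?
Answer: $- \frac{80}{3} \approx -26.667$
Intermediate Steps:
$h{\left(U,Q \right)} = -5 - Q - U$ ($h{\left(U,Q \right)} = \left(\left(U + Q\right) + 5\right) \left(-1\right) = \left(\left(Q + U\right) + 5\right) \left(-1\right) = \left(5 + Q + U\right) \left(-1\right) = -5 - Q - U$)
$\frac{80}{q} h{\left(-7,8 \right)} = \frac{80}{18} \left(-5 - 8 - -7\right) = 80 \cdot \frac{1}{18} \left(-5 - 8 + 7\right) = \frac{40}{9} \left(-6\right) = - \frac{80}{3}$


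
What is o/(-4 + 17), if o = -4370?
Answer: -4370/13 ≈ -336.15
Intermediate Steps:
o/(-4 + 17) = -4370/(-4 + 17) = -4370/13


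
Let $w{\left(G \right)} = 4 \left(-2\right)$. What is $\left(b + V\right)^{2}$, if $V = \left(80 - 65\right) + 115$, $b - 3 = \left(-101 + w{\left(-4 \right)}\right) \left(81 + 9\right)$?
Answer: $93644329$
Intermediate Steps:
$w{\left(G \right)} = -8$
$b = -9807$ ($b = 3 + \left(-101 - 8\right) \left(81 + 9\right) = 3 - 9810 = -9807$)
$V = 130$ ($V = 15 + 115 = 130$)
$\left(b + V\right)^{2} = \left(-9807 + 130\right)^{2} = \left(-9677\right)^{2} = 93644329$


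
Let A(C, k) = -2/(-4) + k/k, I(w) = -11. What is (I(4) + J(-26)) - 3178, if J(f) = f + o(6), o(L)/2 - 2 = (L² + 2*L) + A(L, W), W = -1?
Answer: -3112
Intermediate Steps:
A(C, k) = 3/2 (A(C, k) = -2*(-¼) + 1 = ½ + 1 = 3/2)
o(L) = 7 + 2*L² + 4*L (o(L) = 4 + 2*((L² + 2*L) + 3/2) = 4 + 2*(3/2 + L² + 2*L) = 4 + (3 + 2*L² + 4*L) = 7 + 2*L² + 4*L)
J(f) = 103 + f (J(f) = f + (7 + 2*6² + 4*6) = f + (7 + 2*36 + 24) = f + (7 + 72 + 24) = f + 103 = 103 + f)
(I(4) + J(-26)) - 3178 = (-11 + (103 - 26)) - 3178 = (-11 + 77) - 3178 = 66 - 3178 = -3112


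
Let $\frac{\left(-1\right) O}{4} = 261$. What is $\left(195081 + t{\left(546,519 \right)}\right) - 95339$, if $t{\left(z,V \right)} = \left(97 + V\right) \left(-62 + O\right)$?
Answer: $-581554$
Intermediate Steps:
$O = -1044$ ($O = \left(-4\right) 261 = -1044$)
$t{\left(z,V \right)} = -107282 - 1106 V$ ($t{\left(z,V \right)} = \left(97 + V\right) \left(-62 - 1044\right) = \left(97 + V\right) \left(-1106\right) = -107282 - 1106 V$)
$\left(195081 + t{\left(546,519 \right)}\right) - 95339 = \left(195081 - 681296\right) - 95339 = -486215 - 95339 = -581554$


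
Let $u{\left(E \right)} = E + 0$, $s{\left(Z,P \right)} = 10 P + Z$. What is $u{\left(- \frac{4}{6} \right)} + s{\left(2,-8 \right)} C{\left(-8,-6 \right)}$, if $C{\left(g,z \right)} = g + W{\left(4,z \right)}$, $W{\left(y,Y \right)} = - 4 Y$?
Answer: $- \frac{3746}{3} \approx -1248.7$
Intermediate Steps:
$C{\left(g,z \right)} = g - 4 z$
$s{\left(Z,P \right)} = Z + 10 P$
$u{\left(E \right)} = E$
$u{\left(- \frac{4}{6} \right)} + s{\left(2,-8 \right)} C{\left(-8,-6 \right)} = - \frac{4}{6} + \left(2 + 10 \left(-8\right)\right) \left(-8 - -24\right) = \left(-4\right) \frac{1}{6} + \left(2 - 80\right) \left(-8 + 24\right) = - \frac{2}{3} - 1248 = - \frac{3746}{3}$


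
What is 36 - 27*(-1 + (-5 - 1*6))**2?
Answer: -3852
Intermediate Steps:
36 - 27*(-1 + (-5 - 1*6))**2 = 36 - 27*(-1 + (-5 - 6))**2 = 36 - 27*(-1 - 11)**2 = 36 - 27*(-12)**2 = 36 - 27*144 = 36 - 3888 = -3852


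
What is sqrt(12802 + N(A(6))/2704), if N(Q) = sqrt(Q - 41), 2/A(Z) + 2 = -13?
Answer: sqrt(7788736800 + 15*I*sqrt(9255))/780 ≈ 113.15 + 1.0481e-5*I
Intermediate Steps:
A(Z) = -2/15 (A(Z) = 2/(-2 - 13) = 2/(-15) = 2*(-1/15) = -2/15)
N(Q) = sqrt(-41 + Q)
sqrt(12802 + N(A(6))/2704) = sqrt(12802 + sqrt(-41 - 2/15)/2704) = sqrt(12802 + sqrt(-617/15)*(1/2704)) = sqrt(12802 + (I*sqrt(9255)/15)*(1/2704)) = sqrt(12802 + I*sqrt(9255)/40560)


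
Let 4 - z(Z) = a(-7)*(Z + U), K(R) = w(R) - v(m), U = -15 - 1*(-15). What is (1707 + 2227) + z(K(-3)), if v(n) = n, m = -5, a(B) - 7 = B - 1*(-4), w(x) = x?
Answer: 3930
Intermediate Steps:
U = 0 (U = -15 + 15 = 0)
a(B) = 11 + B (a(B) = 7 + (B - 1*(-4)) = 7 + (B + 4) = 7 + (4 + B) = 11 + B)
K(R) = 5 + R (K(R) = R - 1*(-5) = R + 5 = 5 + R)
z(Z) = 4 - 4*Z (z(Z) = 4 - (11 - 7)*(Z + 0) = 4 - 4*Z)
(1707 + 2227) + z(K(-3)) = (1707 + 2227) + (4 - 4*(5 - 3)) = 3934 + (4 - 4*2) = 3934 + (4 - 8) = 3934 - 4 = 3930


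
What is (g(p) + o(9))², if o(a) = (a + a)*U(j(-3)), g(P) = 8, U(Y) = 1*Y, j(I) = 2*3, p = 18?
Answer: 13456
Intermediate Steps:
j(I) = 6
U(Y) = Y
o(a) = 12*a (o(a) = (a + a)*6 = (2*a)*6 = 12*a)
(g(p) + o(9))² = (8 + 12*9)² = (8 + 108)² = 116² = 13456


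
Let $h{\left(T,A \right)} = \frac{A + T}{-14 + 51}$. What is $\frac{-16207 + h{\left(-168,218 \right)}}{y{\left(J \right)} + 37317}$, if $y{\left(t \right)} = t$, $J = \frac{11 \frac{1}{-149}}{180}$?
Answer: $- \frac{16081513380}{37031151373} \approx -0.43427$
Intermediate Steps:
$J = - \frac{11}{26820}$ ($J = 11 \left(- \frac{1}{149}\right) \frac{1}{180} = \left(- \frac{11}{149}\right) \frac{1}{180} = - \frac{11}{26820} \approx -0.00041014$)
$h{\left(T,A \right)} = \frac{A}{37} + \frac{T}{37}$ ($h{\left(T,A \right)} = \frac{A + T}{37} = \left(A + T\right) \frac{1}{37} = \frac{A}{37} + \frac{T}{37}$)
$\frac{-16207 + h{\left(-168,218 \right)}}{y{\left(J \right)} + 37317} = \frac{-16207 + \left(\frac{1}{37} \cdot 218 + \frac{1}{37} \left(-168\right)\right)}{- \frac{11}{26820} + 37317} = \frac{-16207 + \left(\frac{218}{37} - \frac{168}{37}\right)}{\frac{1000841929}{26820}} = \left(-16207 + \frac{50}{37}\right) \frac{26820}{1000841929} = \left(- \frac{599609}{37}\right) \frac{26820}{1000841929} = - \frac{16081513380}{37031151373}$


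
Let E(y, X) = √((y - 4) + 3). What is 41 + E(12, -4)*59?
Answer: 41 + 59*√11 ≈ 236.68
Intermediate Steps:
E(y, X) = √(-1 + y) (E(y, X) = √((-4 + y) + 3) = √(-1 + y))
41 + E(12, -4)*59 = 41 + √(-1 + 12)*59 = 41 + √11*59 = 41 + 59*√11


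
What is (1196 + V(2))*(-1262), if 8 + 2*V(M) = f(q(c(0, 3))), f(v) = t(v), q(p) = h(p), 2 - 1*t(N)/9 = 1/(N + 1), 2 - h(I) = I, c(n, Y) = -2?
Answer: -7572631/5 ≈ -1.5145e+6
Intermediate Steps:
h(I) = 2 - I
t(N) = 18 - 9/(1 + N) (t(N) = 18 - 9/(N + 1) = 18 - 9/(1 + N))
q(p) = 2 - p
f(v) = 9*(1 + 2*v)/(1 + v)
V(M) = 41/10 (V(M) = -4 + (9*(1 + 2*(2 - 1*(-2)))/(1 + (2 - 1*(-2))))/2 = -4 + (9*(1 + 2*(2 + 2))/(1 + (2 + 2)))/2 = -4 + (9*(1 + 2*4)/(1 + 4))/2 = -4 + (9*(1 + 8)/5)/2 = -4 + (9*(1/5)*9)/2 = -4 + (1/2)*(81/5) = -4 + 81/10 = 41/10)
(1196 + V(2))*(-1262) = (1196 + 41/10)*(-1262) = (12001/10)*(-1262) = -7572631/5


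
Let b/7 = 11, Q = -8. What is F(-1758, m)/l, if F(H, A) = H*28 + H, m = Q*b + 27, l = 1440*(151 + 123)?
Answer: -8497/65760 ≈ -0.12921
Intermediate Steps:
b = 77 (b = 7*11 = 77)
l = 394560 (l = 1440*274 = 394560)
m = -589 (m = -8*77 + 27 = -616 + 27 = -589)
F(H, A) = 29*H (F(H, A) = 28*H + H = 29*H)
F(-1758, m)/l = (29*(-1758))/394560 = -50982*1/394560 = -8497/65760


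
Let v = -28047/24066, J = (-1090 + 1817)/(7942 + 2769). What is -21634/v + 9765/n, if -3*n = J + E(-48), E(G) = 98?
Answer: 11957474322129/654682423 ≈ 18265.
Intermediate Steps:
J = 727/10711 ≈ 0.067874
v = -9349/8022 (v = -28047*1/24066 = -9349/8022 ≈ -1.1654)
n = -350135/10711 (n = -(727/10711 + 98)/3 = -1/3*1050405/10711 = -350135/10711 ≈ -32.689)
-21634/v + 9765/n = -21634/(-9349/8022) + 9765/(-350135/10711) = -21634*(-8022/9349) + 9765*(-10711/350135) = 173547948/9349 - 20918583/70027 = 11957474322129/654682423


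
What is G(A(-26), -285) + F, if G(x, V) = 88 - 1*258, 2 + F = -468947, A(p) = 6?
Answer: -469119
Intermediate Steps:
F = -468949 (F = -2 - 468947 = -468949)
G(x, V) = -170 (G(x, V) = 88 - 258 = -170)
G(A(-26), -285) + F = -170 - 468949 = -469119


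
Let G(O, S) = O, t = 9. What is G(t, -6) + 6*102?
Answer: 621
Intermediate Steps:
G(t, -6) + 6*102 = 9 + 6*102 = 9 + 612 = 621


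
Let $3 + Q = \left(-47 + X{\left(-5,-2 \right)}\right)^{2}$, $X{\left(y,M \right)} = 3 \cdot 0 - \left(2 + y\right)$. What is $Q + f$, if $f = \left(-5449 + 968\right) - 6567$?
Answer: $-9115$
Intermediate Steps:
$X{\left(y,M \right)} = -2 - y$ ($X{\left(y,M \right)} = 0 - \left(2 + y\right) = -2 - y$)
$Q = 1933$ ($Q = -3 + \left(-47 - -3\right)^{2} = -3 + \left(-47 + \left(-2 + 5\right)\right)^{2} = -3 + \left(-47 + 3\right)^{2} = -3 + \left(-44\right)^{2} = -3 + 1936 = 1933$)
$f = -11048$ ($f = -4481 - 6567 = -11048$)
$Q + f = 1933 - 11048 = -9115$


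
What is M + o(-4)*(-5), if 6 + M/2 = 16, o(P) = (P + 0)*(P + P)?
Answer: -140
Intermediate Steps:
o(P) = 2*P² (o(P) = P*(2*P) = 2*P²)
M = 20 (M = -12 + 2*16 = -12 + 32 = 20)
M + o(-4)*(-5) = 20 + (2*(-4)²)*(-5) = 20 + (2*16)*(-5) = 20 + 32*(-5) = 20 - 160 = -140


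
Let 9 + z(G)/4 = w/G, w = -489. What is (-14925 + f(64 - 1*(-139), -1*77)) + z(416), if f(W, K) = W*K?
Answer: -3182057/104 ≈ -30597.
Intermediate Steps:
f(W, K) = K*W
z(G) = -36 - 1956/G (z(G) = -36 + 4*(-489/G) = -36 - 1956/G)
(-14925 + f(64 - 1*(-139), -1*77)) + z(416) = (-14925 + (-1*77)*(64 - 1*(-139))) + (-36 - 1956/416) = (-14925 - 77*(64 + 139)) + (-36 - 1956*1/416) = (-14925 - 77*203) + (-36 - 489/104) = (-14925 - 15631) - 4233/104 = -30556 - 4233/104 = -3182057/104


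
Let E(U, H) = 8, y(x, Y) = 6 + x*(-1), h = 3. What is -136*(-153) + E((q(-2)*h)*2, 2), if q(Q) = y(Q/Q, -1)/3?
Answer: 20816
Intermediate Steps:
y(x, Y) = 6 - x
q(Q) = 5/3 (q(Q) = (6 - Q/Q)/3 = (6 - 1*1)*(⅓) = (6 - 1)*(⅓) = 5*(⅓) = 5/3)
-136*(-153) + E((q(-2)*h)*2, 2) = -136*(-153) + 8 = 20808 + 8 = 20816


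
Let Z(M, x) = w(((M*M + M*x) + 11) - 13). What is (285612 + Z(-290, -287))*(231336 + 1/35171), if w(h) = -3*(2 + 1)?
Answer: 2323756960274571/35171 ≈ 6.6070e+10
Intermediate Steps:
w(h) = -9 (w(h) = -3*3 = -9)
Z(M, x) = -9
(285612 + Z(-290, -287))*(231336 + 1/35171) = (285612 - 9)*(231336 + 1/35171) = 285603*(231336 + 1/35171) = 285603*(8136318457/35171) = 2323756960274571/35171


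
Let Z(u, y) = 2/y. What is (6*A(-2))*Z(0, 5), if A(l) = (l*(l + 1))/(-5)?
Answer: -24/25 ≈ -0.96000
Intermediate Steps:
A(l) = -l*(1 + l)/5 (A(l) = (l*(1 + l))*(-⅕) = -l*(1 + l)/5)
(6*A(-2))*Z(0, 5) = (6*(-⅕*(-2)*(1 - 2)))*(2/5) = (6*(-⅕*(-2)*(-1)))*(2*(⅕)) = (6*(-⅖))*(⅖) = -12/5*⅖ = -24/25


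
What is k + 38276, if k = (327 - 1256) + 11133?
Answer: 48480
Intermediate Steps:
k = 10204 (k = -929 + 11133 = 10204)
k + 38276 = 10204 + 38276 = 48480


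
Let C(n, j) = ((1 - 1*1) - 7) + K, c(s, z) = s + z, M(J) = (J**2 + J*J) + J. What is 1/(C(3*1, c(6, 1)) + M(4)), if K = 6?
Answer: 1/35 ≈ 0.028571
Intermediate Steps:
M(J) = J + 2*J**2 (M(J) = (J**2 + J**2) + J = 2*J**2 + J = J + 2*J**2)
C(n, j) = -1 (C(n, j) = ((1 - 1*1) - 7) + 6 = ((1 - 1) - 7) + 6 = (0 - 7) + 6 = -7 + 6 = -1)
1/(C(3*1, c(6, 1)) + M(4)) = 1/(-1 + 4*(1 + 2*4)) = 1/(-1 + 4*(1 + 8)) = 1/(-1 + 4*9) = 1/(-1 + 36) = 1/35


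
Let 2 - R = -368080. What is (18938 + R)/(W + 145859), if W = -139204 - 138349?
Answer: -193510/65847 ≈ -2.9388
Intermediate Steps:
W = -277553
R = 368082 (R = 2 - 1*(-368080) = 2 + 368080 = 368082)
(18938 + R)/(W + 145859) = (18938 + 368082)/(-277553 + 145859) = 387020/(-131694) = 387020*(-1/131694) = -193510/65847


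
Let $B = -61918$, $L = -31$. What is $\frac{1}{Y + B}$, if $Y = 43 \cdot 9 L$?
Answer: $- \frac{1}{73915} \approx -1.3529 \cdot 10^{-5}$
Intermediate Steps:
$Y = -11997$ ($Y = 43 \cdot 9 \left(-31\right) = 387 \left(-31\right) = -11997$)
$\frac{1}{Y + B} = \frac{1}{-11997 - 61918} = \frac{1}{-73915} = - \frac{1}{73915}$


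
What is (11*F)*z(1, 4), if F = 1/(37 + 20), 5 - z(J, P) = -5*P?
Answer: 275/57 ≈ 4.8246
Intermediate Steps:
z(J, P) = 5 + 5*P (z(J, P) = 5 - (-5)*P = 5 + 5*P)
F = 1/57 ≈ 0.017544
(11*F)*z(1, 4) = (11*(1/57))*(5 + 5*4) = 11*(5 + 20)/57 = (11/57)*25 = 275/57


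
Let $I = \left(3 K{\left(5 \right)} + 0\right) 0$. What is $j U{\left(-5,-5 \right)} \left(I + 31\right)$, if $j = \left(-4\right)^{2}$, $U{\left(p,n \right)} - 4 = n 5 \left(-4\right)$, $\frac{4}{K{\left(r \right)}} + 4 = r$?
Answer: $51584$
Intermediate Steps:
$K{\left(r \right)} = \frac{4}{-4 + r}$
$U{\left(p,n \right)} = 4 - 20 n$ ($U{\left(p,n \right)} = 4 + n 5 \left(-4\right) = 4 + 5 n \left(-4\right) = 4 - 20 n$)
$j = 16$
$I = 0$ ($I = \left(3 \frac{4}{-4 + 5} + 0\right) 0 = \left(3 \cdot \frac{4}{1} + 0\right) 0 = \left(3 \cdot 4 \cdot 1 + 0\right) 0 = \left(3 \cdot 4 + 0\right) 0 = \left(12 + 0\right) 0 = 12 \cdot 0 = 0$)
$j U{\left(-5,-5 \right)} \left(I + 31\right) = 16 \left(4 - -100\right) \left(0 + 31\right) = 16 \left(4 + 100\right) 31 = 16 \cdot 104 \cdot 31 = 1664 \cdot 31 = 51584$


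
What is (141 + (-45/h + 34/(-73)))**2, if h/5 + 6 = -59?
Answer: 445545570064/22515025 ≈ 19789.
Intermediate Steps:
h = -325 (h = -30 + 5*(-59) = -30 - 295 = -325)
(141 + (-45/h + 34/(-73)))**2 = (141 + (-45/(-325) + 34/(-73)))**2 = (141 + (-45*(-1/325) + 34*(-1/73)))**2 = (141 + (9/65 - 34/73))**2 = (141 - 1553/4745)**2 = (667492/4745)**2 = 445545570064/22515025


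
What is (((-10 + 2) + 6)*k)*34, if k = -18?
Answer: 1224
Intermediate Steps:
(((-10 + 2) + 6)*k)*34 = (((-10 + 2) + 6)*(-18))*34 = ((-8 + 6)*(-18))*34 = -2*(-18)*34 = 36*34 = 1224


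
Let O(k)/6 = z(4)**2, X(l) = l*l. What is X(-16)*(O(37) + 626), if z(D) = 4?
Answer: 184832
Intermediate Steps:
X(l) = l**2
O(k) = 96 (O(k) = 6*4**2 = 6*16 = 96)
X(-16)*(O(37) + 626) = (-16)**2*(96 + 626) = 256*722 = 184832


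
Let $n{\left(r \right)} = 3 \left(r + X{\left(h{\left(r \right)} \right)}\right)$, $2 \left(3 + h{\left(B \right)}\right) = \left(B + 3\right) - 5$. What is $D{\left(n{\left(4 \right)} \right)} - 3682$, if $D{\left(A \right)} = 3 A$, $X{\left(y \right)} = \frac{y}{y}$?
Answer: $-3637$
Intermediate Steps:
$h{\left(B \right)} = -4 + \frac{B}{2}$ ($h{\left(B \right)} = -3 + \frac{\left(B + 3\right) - 5}{2} = -3 + \frac{\left(3 + B\right) - 5}{2} = -3 + \frac{-2 + B}{2} = -3 + \left(-1 + \frac{B}{2}\right) = -4 + \frac{B}{2}$)
$X{\left(y \right)} = 1$
$n{\left(r \right)} = 3 + 3 r$ ($n{\left(r \right)} = 3 \left(r + 1\right) = 3 \left(1 + r\right) = 3 + 3 r$)
$D{\left(n{\left(4 \right)} \right)} - 3682 = 3 \left(3 + 3 \cdot 4\right) - 3682 = 3 \left(3 + 12\right) - 3682 = 3 \cdot 15 - 3682 = 45 - 3682 = -3637$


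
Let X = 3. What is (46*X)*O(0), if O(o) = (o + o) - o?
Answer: 0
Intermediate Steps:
O(o) = o (O(o) = 2*o - o = o)
(46*X)*O(0) = (46*3)*0 = 138*0 = 0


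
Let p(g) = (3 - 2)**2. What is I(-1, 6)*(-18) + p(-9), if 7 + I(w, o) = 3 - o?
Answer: 181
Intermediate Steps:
p(g) = 1 (p(g) = 1**2 = 1)
I(w, o) = -4 - o (I(w, o) = -7 + (3 - o) = -4 - o)
I(-1, 6)*(-18) + p(-9) = (-4 - 1*6)*(-18) + 1 = (-4 - 6)*(-18) + 1 = -10*(-18) + 1 = 180 + 1 = 181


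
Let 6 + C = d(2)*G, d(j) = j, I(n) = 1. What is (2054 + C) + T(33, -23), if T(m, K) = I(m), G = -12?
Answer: 2025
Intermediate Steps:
T(m, K) = 1
C = -30 (C = -6 + 2*(-12) = -6 - 24 = -30)
(2054 + C) + T(33, -23) = (2054 - 30) + 1 = 2024 + 1 = 2025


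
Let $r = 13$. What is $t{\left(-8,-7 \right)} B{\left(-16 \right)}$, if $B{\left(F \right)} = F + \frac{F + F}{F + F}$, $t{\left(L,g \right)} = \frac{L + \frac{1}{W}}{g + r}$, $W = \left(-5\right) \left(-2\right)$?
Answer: $\frac{79}{4} \approx 19.75$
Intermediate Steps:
$W = 10$
$t{\left(L,g \right)} = \frac{\frac{1}{10} + L}{13 + g}$ ($t{\left(L,g \right)} = \frac{L + \frac{1}{10}}{g + 13} = \frac{L + \frac{1}{10}}{13 + g} = \frac{\frac{1}{10} + L}{13 + g}$)
$B{\left(F \right)} = 1 + F$ ($B{\left(F \right)} = F + \frac{2 F}{2 F} = F + 2 F \frac{1}{2 F} = F + 1 = 1 + F$)
$t{\left(-8,-7 \right)} B{\left(-16 \right)} = \frac{\frac{1}{10} - 8}{13 - 7} \left(1 - 16\right) = \frac{1}{6} \left(- \frac{79}{10}\right) \left(-15\right) = \left(- \frac{79}{60}\right) \left(-15\right) = \frac{79}{4}$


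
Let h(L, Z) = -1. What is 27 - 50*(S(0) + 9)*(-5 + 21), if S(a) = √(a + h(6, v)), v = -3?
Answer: -7173 - 800*I ≈ -7173.0 - 800.0*I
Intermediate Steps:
S(a) = √(-1 + a) (S(a) = √(a - 1) = √(-1 + a))
27 - 50*(S(0) + 9)*(-5 + 21) = 27 - 50*(√(-1 + 0) + 9)*(-5 + 21) = 27 - 50*(√(-1) + 9)*16 = 27 - 50*(I + 9)*16 = 27 - 50*(9 + I)*16 = 27 - 50*(144 + 16*I) = 27 + (-7200 - 800*I) = -7173 - 800*I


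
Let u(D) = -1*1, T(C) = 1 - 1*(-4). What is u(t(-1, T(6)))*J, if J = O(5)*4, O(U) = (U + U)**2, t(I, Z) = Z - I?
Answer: -400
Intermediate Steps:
T(C) = 5 (T(C) = 1 + 4 = 5)
u(D) = -1
O(U) = 4*U**2 (O(U) = (2*U)**2 = 4*U**2)
J = 400 (J = (4*5**2)*4 = (4*25)*4 = 100*4 = 400)
u(t(-1, T(6)))*J = -1*400 = -400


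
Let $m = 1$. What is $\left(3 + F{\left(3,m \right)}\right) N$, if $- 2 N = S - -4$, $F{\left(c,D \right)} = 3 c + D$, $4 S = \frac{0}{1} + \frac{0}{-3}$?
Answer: $-26$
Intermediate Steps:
$S = 0$ ($S = \frac{\frac{0}{1} + \frac{0}{-3}}{4} = \frac{0 \cdot 1 + 0 \left(- \frac{1}{3}\right)}{4} = \frac{0 + 0}{4} = \frac{1}{4} \cdot 0 = 0$)
$F{\left(c,D \right)} = D + 3 c$
$N = -2$ ($N = - \frac{0 - -4}{2} = - \frac{0 + 4}{2} = \left(- \frac{1}{2}\right) 4 = -2$)
$\left(3 + F{\left(3,m \right)}\right) N = \left(3 + \left(1 + 3 \cdot 3\right)\right) \left(-2\right) = \left(3 + \left(1 + 9\right)\right) \left(-2\right) = \left(3 + 10\right) \left(-2\right) = 13 \left(-2\right) = -26$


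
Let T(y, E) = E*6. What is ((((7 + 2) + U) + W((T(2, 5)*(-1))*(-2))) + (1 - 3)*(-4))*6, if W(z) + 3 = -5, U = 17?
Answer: 156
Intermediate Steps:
T(y, E) = 6*E
W(z) = -8 (W(z) = -3 - 5 = -8)
((((7 + 2) + U) + W((T(2, 5)*(-1))*(-2))) + (1 - 3)*(-4))*6 = ((((7 + 2) + 17) - 8) + (1 - 3)*(-4))*6 = (((9 + 17) - 8) - 2*(-4))*6 = ((26 - 8) + 8)*6 = (18 + 8)*6 = 26*6 = 156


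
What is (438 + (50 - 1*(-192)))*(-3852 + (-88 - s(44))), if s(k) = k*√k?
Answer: -2679200 - 59840*√11 ≈ -2.8777e+6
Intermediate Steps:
s(k) = k^(3/2)
(438 + (50 - 1*(-192)))*(-3852 + (-88 - s(44))) = (438 + (50 - 1*(-192)))*(-3852 + (-88 - 44^(3/2))) = (438 + (50 + 192))*(-3852 + (-88 - 88*√11)) = (438 + 242)*(-3852 + (-88 - 88*√11)) = 680*(-3940 - 88*√11) = -2679200 - 59840*√11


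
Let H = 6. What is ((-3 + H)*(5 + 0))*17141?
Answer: 257115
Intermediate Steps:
((-3 + H)*(5 + 0))*17141 = ((-3 + 6)*(5 + 0))*17141 = (3*5)*17141 = 15*17141 = 257115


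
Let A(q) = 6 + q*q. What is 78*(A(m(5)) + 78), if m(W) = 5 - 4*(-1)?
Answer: 12870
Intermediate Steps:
m(W) = 9 (m(W) = 5 + 4 = 9)
A(q) = 6 + q²
78*(A(m(5)) + 78) = 78*((6 + 9²) + 78) = 78*((6 + 81) + 78) = 78*(87 + 78) = 78*165 = 12870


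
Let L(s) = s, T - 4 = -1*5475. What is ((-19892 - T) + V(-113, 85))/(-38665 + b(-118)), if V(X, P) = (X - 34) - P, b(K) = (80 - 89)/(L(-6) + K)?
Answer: 1816972/4794451 ≈ 0.37897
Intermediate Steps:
T = -5471 (T = 4 - 1*5475 = 4 - 5475 = -5471)
b(K) = -9/(-6 + K) (b(K) = (80 - 89)/(-6 + K) = -9/(-6 + K))
V(X, P) = -34 + X - P (V(X, P) = (-34 + X) - P = -34 + X - P)
((-19892 - T) + V(-113, 85))/(-38665 + b(-118)) = ((-19892 - 1*(-5471)) + (-34 - 113 - 1*85))/(-38665 - 9/(-6 - 118)) = ((-19892 + 5471) + (-34 - 113 - 85))/(-38665 - 9/(-124)) = (-14421 - 232)/(-38665 - 9*(-1/124)) = -14653/(-38665 + 9/124) = -14653/(-4794451/124) = -14653*(-124/4794451) = 1816972/4794451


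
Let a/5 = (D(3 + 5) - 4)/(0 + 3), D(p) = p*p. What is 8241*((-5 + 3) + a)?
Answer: 807618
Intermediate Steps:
D(p) = p**2
a = 100 (a = 5*(((3 + 5)**2 - 4)/(0 + 3)) = 5*((8**2 - 4)/3) = 5*((64 - 4)*(1/3)) = 5*(60*(1/3)) = 5*20 = 100)
8241*((-5 + 3) + a) = 8241*((-5 + 3) + 100) = 8241*(-2 + 100) = 8241*98 = 807618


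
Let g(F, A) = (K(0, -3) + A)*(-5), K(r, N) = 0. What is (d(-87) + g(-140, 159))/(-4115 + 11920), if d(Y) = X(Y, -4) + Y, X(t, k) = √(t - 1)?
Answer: -126/1115 + 2*I*√22/7805 ≈ -0.113 + 0.0012019*I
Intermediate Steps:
X(t, k) = √(-1 + t)
g(F, A) = -5*A (g(F, A) = (0 + A)*(-5) = A*(-5) = -5*A)
d(Y) = Y + √(-1 + Y) (d(Y) = √(-1 + Y) + Y = Y + √(-1 + Y))
(d(-87) + g(-140, 159))/(-4115 + 11920) = ((-87 + √(-1 - 87)) - 5*159)/(-4115 + 11920) = ((-87 + √(-88)) - 795)/7805 = ((-87 + 2*I*√22) - 795)*(1/7805) = (-882 + 2*I*√22)*(1/7805) = -126/1115 + 2*I*√22/7805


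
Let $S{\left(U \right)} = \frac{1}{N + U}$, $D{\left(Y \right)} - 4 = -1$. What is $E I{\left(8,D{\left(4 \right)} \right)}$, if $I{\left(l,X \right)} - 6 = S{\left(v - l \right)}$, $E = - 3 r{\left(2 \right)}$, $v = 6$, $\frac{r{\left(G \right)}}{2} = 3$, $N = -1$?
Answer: $-102$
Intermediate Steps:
$r{\left(G \right)} = 6$ ($r{\left(G \right)} = 2 \cdot 3 = 6$)
$D{\left(Y \right)} = 3$ ($D{\left(Y \right)} = 4 - 1 = 3$)
$E = -18$ ($E = \left(-3\right) 6 = -18$)
$S{\left(U \right)} = \frac{1}{-1 + U}$
$I{\left(l,X \right)} = 6 + \frac{1}{5 - l}$ ($I{\left(l,X \right)} = 6 + \frac{1}{-1 - \left(-6 + l\right)} = 6 + \frac{1}{5 - l}$)
$E I{\left(8,D{\left(4 \right)} \right)} = - 18 \frac{-31 + 6 \cdot 8}{-5 + 8} = - 18 \frac{-31 + 48}{3} = - 18 \cdot \frac{1}{3} \cdot 17 = \left(-18\right) \frac{17}{3} = -102$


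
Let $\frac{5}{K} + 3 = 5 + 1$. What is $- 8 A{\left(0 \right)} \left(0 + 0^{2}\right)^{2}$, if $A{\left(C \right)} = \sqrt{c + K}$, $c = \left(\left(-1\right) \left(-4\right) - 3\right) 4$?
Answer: $0$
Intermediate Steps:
$K = \frac{5}{3}$ ($K = \frac{5}{-3 + \left(5 + 1\right)} = \frac{5}{-3 + 6} = \frac{5}{3} \approx 1.6667$)
$c = 4$ ($c = \left(4 - 3\right) 4 = 1 \cdot 4 = 4$)
$A{\left(C \right)} = \frac{\sqrt{51}}{3}$ ($A{\left(C \right)} = \sqrt{4 + \frac{5}{3}} = \sqrt{\frac{17}{3}} = \frac{\sqrt{51}}{3}$)
$- 8 A{\left(0 \right)} \left(0 + 0^{2}\right)^{2} = - 8 \frac{\sqrt{51}}{3} \left(0 + 0^{2}\right)^{2} = - \frac{8 \sqrt{51}}{3} \left(0 + 0\right)^{2} = - \frac{8 \sqrt{51}}{3} \cdot 0^{2} = - \frac{8 \sqrt{51}}{3} \cdot 0 = 0$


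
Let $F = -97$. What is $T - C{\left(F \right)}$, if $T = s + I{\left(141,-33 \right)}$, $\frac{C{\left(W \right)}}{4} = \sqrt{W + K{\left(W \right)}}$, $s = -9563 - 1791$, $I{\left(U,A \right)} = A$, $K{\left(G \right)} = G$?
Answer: $-11387 - 4 i \sqrt{194} \approx -11387.0 - 55.714 i$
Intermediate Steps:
$s = -11354$ ($s = -9563 - 1791 = -11354$)
$C{\left(W \right)} = 4 \sqrt{2} \sqrt{W}$ ($C{\left(W \right)} = 4 \sqrt{W + W} = 4 \sqrt{2 W} = 4 \sqrt{2} \sqrt{W}$)
$T = -11387$ ($T = -11354 - 33 = -11387$)
$T - C{\left(F \right)} = -11387 - 4 \sqrt{2} \sqrt{-97} = -11387 - 4 \sqrt{2} i \sqrt{97} = -11387 - 4 i \sqrt{194}$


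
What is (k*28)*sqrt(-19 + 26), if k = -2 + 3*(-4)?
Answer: -392*sqrt(7) ≈ -1037.1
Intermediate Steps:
k = -14 (k = -2 - 12 = -14)
(k*28)*sqrt(-19 + 26) = (-14*28)*sqrt(-19 + 26) = -392*sqrt(7)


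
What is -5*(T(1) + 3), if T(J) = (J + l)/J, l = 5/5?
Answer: -25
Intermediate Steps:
l = 1 (l = 5*(⅕) = 1)
T(J) = (1 + J)/J (T(J) = (J + 1)/J = (1 + J)/J)
-5*(T(1) + 3) = -5*((1 + 1)/1 + 3) = -5*(1*2 + 3) = -5*(2 + 3) = -5*5 = -25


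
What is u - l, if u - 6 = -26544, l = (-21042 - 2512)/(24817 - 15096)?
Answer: -257952344/9721 ≈ -26536.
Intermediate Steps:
l = -23554/9721 ≈ -2.4230
u = -26538 (u = 6 - 26544 = -26538)
u - l = -26538 - 1*(-23554/9721) = -26538 + 23554/9721 = -257952344/9721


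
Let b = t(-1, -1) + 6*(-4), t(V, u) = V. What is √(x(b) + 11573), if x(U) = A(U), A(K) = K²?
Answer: √12198 ≈ 110.44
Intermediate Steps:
b = -25 (b = -1 + 6*(-4) = -1 - 24 = -25)
x(U) = U²
√(x(b) + 11573) = √((-25)² + 11573) = √(625 + 11573) = √12198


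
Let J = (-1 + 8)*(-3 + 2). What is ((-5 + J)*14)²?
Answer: 28224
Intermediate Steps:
J = -7 (J = 7*(-1) = -7)
((-5 + J)*14)² = ((-5 - 7)*14)² = (-12*14)² = (-168)² = 28224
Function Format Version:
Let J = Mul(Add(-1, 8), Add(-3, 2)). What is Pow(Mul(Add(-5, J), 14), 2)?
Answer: 28224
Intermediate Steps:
J = -7 (J = Mul(7, -1) = -7)
Pow(Mul(Add(-5, J), 14), 2) = Pow(Mul(Add(-5, -7), 14), 2) = Pow(Mul(-12, 14), 2) = Pow(-168, 2) = 28224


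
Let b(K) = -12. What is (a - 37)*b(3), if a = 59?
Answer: -264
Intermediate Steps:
(a - 37)*b(3) = (59 - 37)*(-12) = 22*(-12) = -264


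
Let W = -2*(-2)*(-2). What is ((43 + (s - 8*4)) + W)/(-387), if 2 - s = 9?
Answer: 4/387 ≈ 0.010336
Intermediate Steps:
s = -7 (s = 2 - 1*9 = 2 - 9 = -7)
W = -8 (W = 4*(-2) = -8)
((43 + (s - 8*4)) + W)/(-387) = ((43 + (-7 - 8*4)) - 8)/(-387) = ((43 + (-7 - 32)) - 8)*(-1/387) = ((43 - 39) - 8)*(-1/387) = (4 - 8)*(-1/387) = -4*(-1/387) = 4/387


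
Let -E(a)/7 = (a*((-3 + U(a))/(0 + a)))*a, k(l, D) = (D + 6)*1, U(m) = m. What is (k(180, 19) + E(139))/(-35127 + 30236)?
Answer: 132303/4891 ≈ 27.050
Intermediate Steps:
k(l, D) = 6 + D (k(l, D) = (6 + D)*1 = 6 + D)
E(a) = -7*a*(-3 + a) (E(a) = -7*a*((-3 + a)/(0 + a))*a = -7*a*((-3 + a)/a)*a = -7*(-3 + a)*a = -7*a*(-3 + a))
(k(180, 19) + E(139))/(-35127 + 30236) = ((6 + 19) + 7*139*(3 - 1*139))/(-35127 + 30236) = (25 + 7*139*(3 - 139))/(-4891) = (25 + 7*139*(-136))*(-1/4891) = (25 - 132328)*(-1/4891) = -132303*(-1/4891) = 132303/4891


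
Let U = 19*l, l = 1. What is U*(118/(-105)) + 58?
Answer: 3848/105 ≈ 36.648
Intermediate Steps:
U = 19 (U = 19*1 = 19)
U*(118/(-105)) + 58 = 19*(118/(-105)) + 58 = 19*(118*(-1/105)) + 58 = 19*(-118/105) + 58 = -2242/105 + 58 = 3848/105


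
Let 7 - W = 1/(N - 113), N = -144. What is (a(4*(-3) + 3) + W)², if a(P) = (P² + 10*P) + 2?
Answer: 1/66049 ≈ 1.5140e-5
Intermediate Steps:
a(P) = 2 + P² + 10*P
W = 1800/257 (W = 7 - 1/(-144 - 113) = 7 - 1/(-257) = 7 - 1*(-1/257) = 7 + 1/257 = 1800/257 ≈ 7.0039)
(a(4*(-3) + 3) + W)² = ((2 + (4*(-3) + 3)² + 10*(4*(-3) + 3)) + 1800/257)² = ((2 + (-12 + 3)² + 10*(-12 + 3)) + 1800/257)² = ((2 + (-9)² + 10*(-9)) + 1800/257)² = ((2 + 81 - 90) + 1800/257)² = (-7 + 1800/257)² = (1/257)² = 1/66049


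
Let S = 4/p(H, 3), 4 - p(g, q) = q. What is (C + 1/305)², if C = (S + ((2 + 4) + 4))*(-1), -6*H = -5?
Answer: 18224361/93025 ≈ 195.91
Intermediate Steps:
H = ⅚ (H = -⅙*(-5) = ⅚ ≈ 0.83333)
p(g, q) = 4 - q
S = 4 (S = 4/(4 - 1*3) = 4/(4 - 3) = 4/1 = 4*1 = 4)
C = -14 (C = (4 + ((2 + 4) + 4))*(-1) = (4 + (6 + 4))*(-1) = (4 + 10)*(-1) = 14*(-1) = -14)
(C + 1/305)² = (-14 + 1/305)² = (-4269/305)² = 18224361/93025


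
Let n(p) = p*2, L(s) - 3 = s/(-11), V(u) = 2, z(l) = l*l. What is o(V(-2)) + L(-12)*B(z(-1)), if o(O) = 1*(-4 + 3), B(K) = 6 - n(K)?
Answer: 169/11 ≈ 15.364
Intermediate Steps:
z(l) = l²
L(s) = 3 - s/11 (L(s) = 3 + s/(-11) = 3 + s*(-1/11) = 3 - s/11)
n(p) = 2*p
B(K) = 6 - 2*K
o(O) = -1 (o(O) = 1*(-1) = -1)
o(V(-2)) + L(-12)*B(z(-1)) = -1 + (3 - 1/11*(-12))*(6 - 2*(-1)²) = -1 + (3 + 12/11)*(6 - 2*1) = -1 + 45*(6 - 2)/11 = -1 + (45/11)*4 = -1 + 180/11 = 169/11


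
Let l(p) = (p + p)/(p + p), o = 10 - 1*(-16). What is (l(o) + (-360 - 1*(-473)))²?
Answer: 12996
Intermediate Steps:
o = 26 (o = 10 + 16 = 26)
l(p) = 1 (l(p) = (2*p)/((2*p)) = (2*p)*(1/(2*p)) = 1)
(l(o) + (-360 - 1*(-473)))² = (1 + (-360 - 1*(-473)))² = (1 + (-360 + 473))² = (1 + 113)² = 114² = 12996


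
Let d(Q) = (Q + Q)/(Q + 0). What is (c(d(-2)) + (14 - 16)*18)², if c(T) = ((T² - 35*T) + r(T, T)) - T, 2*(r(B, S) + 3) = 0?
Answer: 11449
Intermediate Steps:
r(B, S) = -3 (r(B, S) = -3 + (½)*0 = -3 + 0 = -3)
d(Q) = 2 (d(Q) = (2*Q)/Q = 2)
c(T) = -3 + T² - 36*T (c(T) = ((T² - 35*T) - 3) - T = (-3 + T² - 35*T) - T = -3 + T² - 36*T)
(c(d(-2)) + (14 - 16)*18)² = ((-3 + 2² - 36*2) + (14 - 16)*18)² = ((-3 + 4 - 72) - 2*18)² = (-71 - 36)² = (-107)² = 11449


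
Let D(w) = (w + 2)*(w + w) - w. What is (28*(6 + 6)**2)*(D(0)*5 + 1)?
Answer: 4032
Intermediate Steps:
D(w) = -w + 2*w*(2 + w) (D(w) = (2 + w)*(2*w) - w = 2*w*(2 + w) - w = -w + 2*w*(2 + w))
(28*(6 + 6)**2)*(D(0)*5 + 1) = (28*(6 + 6)**2)*((0*(3 + 2*0))*5 + 1) = (28*12**2)*((0*(3 + 0))*5 + 1) = (28*144)*((0*3)*5 + 1) = 4032*(0*5 + 1) = 4032*(0 + 1) = 4032*1 = 4032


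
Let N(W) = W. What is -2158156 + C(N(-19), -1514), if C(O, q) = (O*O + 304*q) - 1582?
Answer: -2619633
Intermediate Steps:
C(O, q) = -1582 + O² + 304*q (C(O, q) = (O² + 304*q) - 1582 = -1582 + O² + 304*q)
-2158156 + C(N(-19), -1514) = -2158156 + (-1582 + (-19)² + 304*(-1514)) = -2158156 + (-1582 + 361 - 460256) = -2158156 - 461477 = -2619633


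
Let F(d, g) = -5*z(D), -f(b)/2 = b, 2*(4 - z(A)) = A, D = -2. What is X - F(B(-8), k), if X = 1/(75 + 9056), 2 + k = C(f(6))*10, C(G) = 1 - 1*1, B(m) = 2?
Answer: 228276/9131 ≈ 25.000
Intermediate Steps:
z(A) = 4 - A/2
f(b) = -2*b
C(G) = 0 (C(G) = 1 - 1 = 0)
k = -2 (k = -2 + 0*10 = -2 + 0 = -2)
X = 1/9131 ≈ 0.00010952
F(d, g) = -25 (F(d, g) = -5*(4 - ½*(-2)) = -5*(4 + 1) = -5*5 = -25)
X - F(B(-8), k) = 1/9131 - 1*(-25) = 1/9131 + 25 = 228276/9131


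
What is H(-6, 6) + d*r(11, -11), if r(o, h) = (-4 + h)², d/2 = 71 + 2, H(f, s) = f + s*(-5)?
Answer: 32814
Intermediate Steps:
H(f, s) = f - 5*s
d = 146 (d = 2*(71 + 2) = 2*73 = 146)
H(-6, 6) + d*r(11, -11) = (-6 - 5*6) + 146*(-4 - 11)² = (-6 - 30) + 146*(-15)² = -36 + 146*225 = -36 + 32850 = 32814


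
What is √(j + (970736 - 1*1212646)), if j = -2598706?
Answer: 6*I*√78906 ≈ 1685.4*I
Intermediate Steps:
√(j + (970736 - 1*1212646)) = √(-2598706 + (970736 - 1*1212646)) = √(-2598706 + (970736 - 1212646)) = √(-2598706 - 241910) = √(-2840616) = 6*I*√78906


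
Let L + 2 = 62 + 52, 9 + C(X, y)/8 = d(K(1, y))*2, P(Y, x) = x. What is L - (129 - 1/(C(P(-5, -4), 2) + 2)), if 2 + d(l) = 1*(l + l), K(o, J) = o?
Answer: -1191/70 ≈ -17.014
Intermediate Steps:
d(l) = -2 + 2*l (d(l) = -2 + 1*(l + l) = -2 + 1*(2*l) = -2 + 2*l)
C(X, y) = -72 (C(X, y) = -72 + 8*((-2 + 2*1)*2) = -72 + 8*((-2 + 2)*2) = -72 + 8*(0*2) = -72 + 8*0 = -72 + 0 = -72)
L = 112 (L = -2 + (62 + 52) = -2 + 114 = 112)
L - (129 - 1/(C(P(-5, -4), 2) + 2)) = 112 - (129 - 1/(-72 + 2)) = 112 - (129 - 1/(-70)) = 112 - (129 - 1*(-1/70)) = 112 - (129 + 1/70) = 112 - 1*9031/70 = 112 - 9031/70 = -1191/70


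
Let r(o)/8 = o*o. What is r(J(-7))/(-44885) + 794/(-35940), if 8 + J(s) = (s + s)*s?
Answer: -236455069/161316690 ≈ -1.4658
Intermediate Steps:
J(s) = -8 + 2*s² (J(s) = -8 + (s + s)*s = -8 + (2*s)*s = -8 + 2*s²)
r(o) = 8*o² (r(o) = 8*(o*o) = 8*o²)
r(J(-7))/(-44885) + 794/(-35940) = (8*(-8 + 2*(-7)²)²)/(-44885) + 794/(-35940) = (8*(-8 + 2*49)²)*(-1/44885) + 794*(-1/35940) = (8*(-8 + 98)²)*(-1/44885) - 397/17970 = (8*90²)*(-1/44885) - 397/17970 = (8*8100)*(-1/44885) - 397/17970 = 64800*(-1/44885) - 397/17970 = -12960/8977 - 397/17970 = -236455069/161316690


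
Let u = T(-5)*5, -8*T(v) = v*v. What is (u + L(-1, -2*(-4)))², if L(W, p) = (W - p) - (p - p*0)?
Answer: 68121/64 ≈ 1064.4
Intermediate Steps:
T(v) = -v²/8 (T(v) = -v*v/8 = -v²/8)
L(W, p) = W - 2*p (L(W, p) = (W - p) - (p - 1*0) = (W - p) - (p + 0) = (W - p) - p = W - 2*p)
u = -125/8 (u = -⅛*(-5)²*5 = -⅛*25*5 = -25/8*5 = -125/8 ≈ -15.625)
(u + L(-1, -2*(-4)))² = (-125/8 + (-1 - (-4)*(-4)))² = (-125/8 + (-1 - 2*8))² = (-125/8 + (-1 - 16))² = (-125/8 - 17)² = (-261/8)² = 68121/64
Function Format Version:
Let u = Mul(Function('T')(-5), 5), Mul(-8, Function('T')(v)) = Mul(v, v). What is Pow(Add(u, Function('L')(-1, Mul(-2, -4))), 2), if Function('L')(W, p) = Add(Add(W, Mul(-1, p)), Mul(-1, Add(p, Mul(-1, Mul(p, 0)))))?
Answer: Rational(68121, 64) ≈ 1064.4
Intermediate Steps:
Function('T')(v) = Mul(Rational(-1, 8), Pow(v, 2)) (Function('T')(v) = Mul(Rational(-1, 8), Mul(v, v)) = Mul(Rational(-1, 8), Pow(v, 2)))
Function('L')(W, p) = Add(W, Mul(-2, p)) (Function('L')(W, p) = Add(Add(W, Mul(-1, p)), Mul(-1, Add(p, Mul(-1, 0)))) = Add(Add(W, Mul(-1, p)), Mul(-1, Add(p, 0))) = Add(Add(W, Mul(-1, p)), Mul(-1, p)) = Add(W, Mul(-2, p)))
u = Rational(-125, 8) (u = Mul(Mul(Rational(-1, 8), Pow(-5, 2)), 5) = Mul(Mul(Rational(-1, 8), 25), 5) = Mul(Rational(-25, 8), 5) = Rational(-125, 8) ≈ -15.625)
Pow(Add(u, Function('L')(-1, Mul(-2, -4))), 2) = Pow(Add(Rational(-125, 8), Add(-1, Mul(-2, Mul(-2, -4)))), 2) = Pow(Add(Rational(-125, 8), Add(-1, Mul(-2, 8))), 2) = Pow(Add(Rational(-125, 8), Add(-1, -16)), 2) = Pow(Add(Rational(-125, 8), -17), 2) = Pow(Rational(-261, 8), 2) = Rational(68121, 64)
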